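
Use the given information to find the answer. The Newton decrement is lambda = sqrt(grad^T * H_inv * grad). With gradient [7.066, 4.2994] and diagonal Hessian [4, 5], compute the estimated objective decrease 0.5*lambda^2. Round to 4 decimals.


Step 1: H is diagonal, so H^(-1) * g = [1.7665, 0.8599].
Step 2: g^T H^(-1) g = sum_i g_i^2 / H_ii
  = (7.066)^2/4 + (4.2994)^2/5
  = 12.4821 + 3.697 = 16.1791
Step 3: Objective decrease = 0.5 * g^T H^(-1) g = 8.0895


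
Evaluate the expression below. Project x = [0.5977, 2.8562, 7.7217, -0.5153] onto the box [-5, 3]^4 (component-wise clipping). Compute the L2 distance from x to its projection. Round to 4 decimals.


Project each component onto [-5, 3].
clip(0.5977) = 0.5977, clip(2.8562) = 2.8562, clip(7.7217) = 3.0, clip(-0.5153) = -0.5153
Projection = [0.5977, 2.8562, 3.0, -0.5153]
Squared diffs: [0.0, 0.0, 22.2945, 0.0]
Distance = sqrt(22.2945) = 4.7217


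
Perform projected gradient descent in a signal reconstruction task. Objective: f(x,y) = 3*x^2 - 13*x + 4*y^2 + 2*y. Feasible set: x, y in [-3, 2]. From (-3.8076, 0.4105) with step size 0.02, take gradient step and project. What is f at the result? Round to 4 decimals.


Step 1: Compute gradient at (-3.8076, 0.4105).
grad_x = 2*3*-3.8076 - 13 = -35.8456
grad_y = 2*4*0.4105 + 2 = 5.284
Step 2: Gradient step.
x_raw = -3.8076 - 0.02*-35.8456 = -3.0907
y_raw = 0.4105 - 0.02*5.284 = 0.3048
Step 3: Project onto [-3, 2].
x_proj = clip(-3.0907) = -3.0
y_proj = clip(0.3048) = 0.3048
Step 4: Evaluate f.
f(-3.0, 0.3048) = 66.9813


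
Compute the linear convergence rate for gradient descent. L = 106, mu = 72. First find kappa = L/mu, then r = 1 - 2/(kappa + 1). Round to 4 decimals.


Step 1: Compute the condition number.
kappa = L/mu = 106/72 = 1.4722
Step 2: Compute the convergence rate.
r = 1 - 2/(kappa + 1) = 1 - 2*mu/(L + mu) = (L - mu)/(L + mu) = 34/178 = 0.191


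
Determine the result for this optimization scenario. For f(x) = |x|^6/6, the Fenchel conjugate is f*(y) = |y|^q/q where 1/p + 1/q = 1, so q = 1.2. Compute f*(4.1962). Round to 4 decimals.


The conjugate exponent q satisfies 1/p + 1/q = 1.
p = 6, so q = 6/(6 - 1) = 1.2
|y|^q = 4.1962^1.2 = 5.5902
f*(4.1962) = 5.5902 / 1.2 = 4.6585


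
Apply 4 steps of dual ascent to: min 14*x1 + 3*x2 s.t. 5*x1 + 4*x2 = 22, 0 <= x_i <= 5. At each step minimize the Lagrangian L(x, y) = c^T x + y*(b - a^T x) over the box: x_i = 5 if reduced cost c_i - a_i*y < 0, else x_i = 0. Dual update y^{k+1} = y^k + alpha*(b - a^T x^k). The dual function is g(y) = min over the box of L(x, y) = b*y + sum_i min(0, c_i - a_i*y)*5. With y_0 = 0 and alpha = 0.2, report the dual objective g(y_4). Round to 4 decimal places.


Dual ascent for LP: min 14*x1 + 3*x2, 5*x1 + 4*x2 = 22, 0 <= x_i <= 5
Step 1: y^k = 0.0, reduced costs: (14.0, 3.0)
  x^k = (0.0, 0.0), subgradient = b - a^T x = 22.0
  y^{k+1} = 0.0 + 0.2*22.0 = 4.4
Step 2: y^k = 4.4, reduced costs: (-8.0, -14.6)
  x^k = (5.0, 5.0), subgradient = b - a^T x = -23.0
  y^{k+1} = 4.4 + 0.2*-23.0 = -0.2
Step 3: y^k = -0.2, reduced costs: (15.0, 3.8)
  x^k = (0.0, 0.0), subgradient = b - a^T x = 22.0
  y^{k+1} = -0.2 + 0.2*22.0 = 4.2
Step 4: y^k = 4.2, reduced costs: (-7.0, -13.8)
  x^k = (5.0, 5.0), subgradient = b - a^T x = -23.0
  y^{k+1} = 4.2 + 0.2*-23.0 = -0.4
Dual objective at y_4 = -0.4: reduced costs (16.0, 4.6), box minimizer x = (0.0, 0.0)
g(y_4) = b*y + (c1 - a1*y)*x1 + (c2 - a2*y)*x2 = 22*(-0.4) + 16.0*0.0 + 4.6*0.0 = -8.8 + 0.0 + 0.0 = -8.8


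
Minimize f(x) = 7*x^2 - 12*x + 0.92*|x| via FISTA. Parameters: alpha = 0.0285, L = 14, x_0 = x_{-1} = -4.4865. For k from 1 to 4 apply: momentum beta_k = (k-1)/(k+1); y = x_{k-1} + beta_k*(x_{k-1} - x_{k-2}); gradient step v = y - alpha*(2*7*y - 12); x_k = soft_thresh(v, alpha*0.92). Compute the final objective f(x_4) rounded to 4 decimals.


FISTA on f(x) = 7*x^2 - 12*x + 0.92*|x|
L = 14, alpha = 0.0285
Iteration 1: beta = 0.0, y = -4.4865 + 0.0*(-4.4865 + 4.4865) = -4.4865
  grad(y) = -74.811, v = y - alpha*grad = -2.3544
  prox(v) = soft_thresh(-2.3544, 0.0262) = -2.3282
Iteration 2: beta = 0.3333, y = -2.3282 + 0.3333*(-2.3282 + 4.4865) = -1.6087
  grad(y) = -34.5221, v = y - alpha*grad = -0.6248
  prox(v) = soft_thresh(-0.6248, 0.0262) = -0.5986
Iteration 3: beta = 0.5, y = -0.5986 + 0.5*(-0.5986 + 2.3282) = 0.2662
  grad(y) = -8.2739, v = y - alpha*grad = 0.502
  prox(v) = soft_thresh(0.502, 0.0262) = 0.4757
Iteration 4: beta = 0.6, y = 0.4757 + 0.6*(0.4757 + 0.5986) = 1.1204
  grad(y) = 3.6849, v = y - alpha*grad = 1.0153
  prox(v) = soft_thresh(1.0153, 0.0262) = 0.9891
f(x_4) = 7*0.9891^2 - 12*0.9891 + 0.92*|0.9891| = -4.111


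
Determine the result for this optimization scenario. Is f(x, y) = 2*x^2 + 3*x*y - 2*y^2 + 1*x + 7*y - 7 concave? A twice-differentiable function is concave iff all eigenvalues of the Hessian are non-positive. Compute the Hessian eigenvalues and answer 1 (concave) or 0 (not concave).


The Hessian of f(x,y) = 2*x^2 + 3*x*y - 2*y^2 + 1*x + 7*y - 7 is:
H = [[4, 3], [3, -4]]
Trace = 4 - 4 = 0
Determinant = 4*-4 - (3)^2 = -25
Discriminant = (0)^2 - 4*-25 = 100.0
Eigenvalues: lambda_1 = -5.0, lambda_2 = 5.0
The function is not concave.

0


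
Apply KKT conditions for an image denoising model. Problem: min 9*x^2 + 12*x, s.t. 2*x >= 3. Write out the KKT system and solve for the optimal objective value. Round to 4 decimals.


Step 1: Try lambda = 0 (constraint inactive).
x_unc = -12/(2*9) = -0.6667
Check: 2*-0.6667 = -1.3334 < 3 -- violated!
Step 2: Constraint must be active: 2*x = 3
x* = 3/2 = 1.5
lambda = (2*9*1.5 + 12)/2 = 19.5
Step 3: Compute optimal value.
f(x*) = 9*1.5^2 + 12*1.5 = 38.25


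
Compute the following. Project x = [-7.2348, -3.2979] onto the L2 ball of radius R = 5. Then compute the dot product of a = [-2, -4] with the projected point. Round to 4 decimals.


Step 1: Compute ||x|| (intermediates to 6 decimals).
||x|| = sqrt((-7.2348)^2 + (-3.2979)^2) = 7.951005
Step 2: Project.
Since ||x|| > R, scale = R/||x|| = 5/7.951005 = 0.628851, proj(x) = scale * x
proj(x) = [-4.549611, -2.073888]
Step 3: Dot product.
a^T * proj(x) = -2*(-4.549611) - 4*(-2.073888) = 17.3948


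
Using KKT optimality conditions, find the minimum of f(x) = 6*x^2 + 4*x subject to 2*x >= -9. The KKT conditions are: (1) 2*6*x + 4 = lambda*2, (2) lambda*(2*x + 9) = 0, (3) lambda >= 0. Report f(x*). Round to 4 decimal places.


Step 1: Try lambda = 0 (constraint inactive).
Stationarity: 2*6*x + 4 = 0
x* = -4/(2*6) = -1/3 = -0.3333 (rounded; the exact value -1/3 is used below)
Check constraint: 2*-0.3333 = -0.6666 >= -9 -- satisfied.
Step 2: Compute optimal value.
f(x*) = 6*(-1/3)^2 + 4*(-1/3) = -0.6667


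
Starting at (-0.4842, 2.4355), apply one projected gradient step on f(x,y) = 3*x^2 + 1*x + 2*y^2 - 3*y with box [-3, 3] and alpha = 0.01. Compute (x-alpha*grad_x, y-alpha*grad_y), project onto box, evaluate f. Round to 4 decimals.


Step 1: Compute gradient at (-0.4842, 2.4355).
grad_x = 2*3*-0.4842 + 1 = -1.9052
grad_y = 2*2*2.4355 - 3 = 6.742
Step 2: Gradient step.
x_raw = -0.4842 - 0.01*-1.9052 = -0.4651
y_raw = 2.4355 - 0.01*6.742 = 2.3681
Step 3: Project onto [-3, 3].
x_proj = clip(-0.4651) = -0.4651
y_proj = clip(2.3681) = 2.3681
Step 4: Evaluate f.
f(-0.4651, 2.3681) = 4.2953


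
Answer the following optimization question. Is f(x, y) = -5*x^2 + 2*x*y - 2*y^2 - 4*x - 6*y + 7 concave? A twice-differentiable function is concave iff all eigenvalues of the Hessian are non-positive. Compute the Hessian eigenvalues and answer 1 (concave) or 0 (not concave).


The Hessian of f(x,y) = -5*x^2 + 2*x*y - 2*y^2 - 4*x - 6*y + 7 is:
H = [[-10, 2], [2, -4]]
Trace = -10 - 4 = -14
Determinant = -10*-4 - (2)^2 = 36
Discriminant = (-14)^2 - 4*36 = 52.0
Eigenvalues: lambda_1 = -10.6056, lambda_2 = -3.3944
The function is concave.

1


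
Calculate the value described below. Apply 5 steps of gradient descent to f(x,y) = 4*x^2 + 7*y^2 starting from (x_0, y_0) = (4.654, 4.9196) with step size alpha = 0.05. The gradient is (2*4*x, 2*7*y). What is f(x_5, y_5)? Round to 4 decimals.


Gradient descent on f(x,y) = 4*x^2 + 7*y^2.
Starting point: (4.654, 4.9196), alpha = 0.05
Step 1: grad_x = 2*4*4.654 = 37.232, grad_y = 2*7*4.9196 = 68.8744
  x_1 = 4.654 - 0.05*37.232 = 2.7924
  y_1 = 4.9196 - 0.05*68.8744 = 1.4759
Step 2: grad_x = 2*4*2.7924 = 22.3392, grad_y = 2*7*1.4759 = 20.6623
  x_2 = 2.7924 - 0.05*22.3392 = 1.6754
  y_2 = 1.4759 - 0.05*20.6623 = 0.4428
Step 3: grad_x = 2*4*1.6754 = 13.4035, grad_y = 2*7*0.4428 = 6.1987
  x_3 = 1.6754 - 0.05*13.4035 = 1.0053
  y_3 = 0.4428 - 0.05*6.1987 = 0.1328
Step 4: grad_x = 2*4*1.0053 = 8.0421, grad_y = 2*7*0.1328 = 1.8596
  x_4 = 1.0053 - 0.05*8.0421 = 0.6032
  y_4 = 0.1328 - 0.05*1.8596 = 0.0398
Step 5: grad_x = 2*4*0.6032 = 4.8253, grad_y = 2*7*0.0398 = 0.5579
  x_5 = 0.6032 - 0.05*4.8253 = 0.3619
  y_5 = 0.0398 - 0.05*0.5579 = 0.012
f(0.3619, 0.012) = 4*0.3619^2 + 7*0.012^2 = 0.5249


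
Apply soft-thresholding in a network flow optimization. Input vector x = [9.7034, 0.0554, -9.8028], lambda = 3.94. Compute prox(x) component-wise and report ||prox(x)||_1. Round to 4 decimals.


Soft-thresholding with lambda = 3.94:
prox(9.7034) = sign(9.7034)*max(|9.7034| - 3.94, 0) = 5.7634
prox(0.0554) = sign(0.0554)*max(|0.0554| - 3.94, 0) = 0.0
prox(-9.8028) = sign(-9.8028)*max(|-9.8028| - 3.94, 0) = -5.8628
prox(x) = [5.7634, 0.0, -5.8628]
||prox(x)||_1 = 5.7634 + 0.0 + 5.8628 = 11.6262


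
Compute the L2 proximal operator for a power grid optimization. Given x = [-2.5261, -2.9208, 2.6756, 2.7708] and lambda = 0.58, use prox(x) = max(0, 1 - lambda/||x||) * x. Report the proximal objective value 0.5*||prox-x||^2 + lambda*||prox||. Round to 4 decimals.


Step 1: Compute ||x||.
||x|| = 5.4542
Step 2: Compute scaling factor.
scale = max(0, 1 - 0.58/5.4542) = 0.8937
Step 3: prox(x) = [-2.2575, -2.6102, 2.3911, 2.4762]
||prox(x)|| = 4.8742
Step 4: Proximal objective.
0.5*||prox-x||^2 = 0.1682
lambda*||prox|| = 2.827
Total = 2.9952


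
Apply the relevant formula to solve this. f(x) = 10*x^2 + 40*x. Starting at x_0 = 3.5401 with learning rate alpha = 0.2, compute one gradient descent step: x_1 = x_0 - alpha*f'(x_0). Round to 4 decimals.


We compute the gradient at x_0 and apply the update.
f'(x) = 20*x + 40
f'(3.5401) = 20*3.5401 + 40 = 110.802
x_1 = 3.5401 - 0.2*110.802 = -18.6203


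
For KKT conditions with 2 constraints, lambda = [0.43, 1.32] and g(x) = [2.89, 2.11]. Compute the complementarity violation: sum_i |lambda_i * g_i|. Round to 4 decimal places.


KKT complementary slackness check:
lambda_1 * g_1 = 0.43 * 2.89 = 1.2427
lambda_2 * g_2 = 1.32 * 2.11 = 2.7852
Total violation = 1.2427 + 2.7852 = 4.0279


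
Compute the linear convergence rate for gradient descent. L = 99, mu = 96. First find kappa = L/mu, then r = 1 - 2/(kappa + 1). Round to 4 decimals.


Step 1: Compute the condition number.
kappa = L/mu = 99/96 = 1.0313
Step 2: Compute the convergence rate.
r = 1 - 2/(kappa + 1) = 1 - 2*mu/(L + mu) = (L - mu)/(L + mu) = 3/195 = 0.0154


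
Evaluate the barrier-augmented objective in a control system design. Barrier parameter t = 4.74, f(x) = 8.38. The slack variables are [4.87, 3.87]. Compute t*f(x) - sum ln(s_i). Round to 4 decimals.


Step 1: Compute log-barrier.
ln values: [1.5831, 1.3533]
phi = -(1.5831 + 1.3533) = -2.9363
Step 2: Compute augmented objective.
t*f(x) = 4.74*8.38 = 39.7212
Total = 39.7212 - 2.9363 = 36.7849


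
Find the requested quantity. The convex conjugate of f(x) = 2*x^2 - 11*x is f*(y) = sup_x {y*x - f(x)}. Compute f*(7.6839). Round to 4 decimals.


f*(y) = sup_x {y*x - a*x^2 - b*x} = sup_x {(y-b)*x - a*x^2}
FOC: (y - b) - 2a*x = 0 => x* = (y - b)/(2a)
x* = (7.6839 + 11)/(2*2) = 4.671
f*(7.6839) = (y-b)^2/(4a) = (7.6839 + 11)^2/(4*2)
= 349.0881/8 = 43.636


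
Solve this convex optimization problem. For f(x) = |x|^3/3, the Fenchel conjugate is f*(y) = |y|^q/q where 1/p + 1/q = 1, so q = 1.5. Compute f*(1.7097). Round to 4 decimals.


The conjugate exponent q satisfies 1/p + 1/q = 1.
p = 3, so q = 3/(3 - 1) = 1.5
|y|^q = 1.7097^1.5 = 2.2355
f*(1.7097) = 2.2355 / 1.5 = 1.4904


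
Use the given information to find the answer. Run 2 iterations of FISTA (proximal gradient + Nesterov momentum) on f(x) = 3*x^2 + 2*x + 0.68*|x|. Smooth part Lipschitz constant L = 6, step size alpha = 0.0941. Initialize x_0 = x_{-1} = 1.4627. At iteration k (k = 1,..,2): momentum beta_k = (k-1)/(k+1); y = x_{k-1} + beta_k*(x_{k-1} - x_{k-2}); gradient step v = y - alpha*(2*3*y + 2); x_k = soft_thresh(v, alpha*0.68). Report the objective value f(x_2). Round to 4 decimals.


FISTA on f(x) = 3*x^2 + 2*x + 0.68*|x|
L = 6, alpha = 0.0941
Iteration 1: beta = 0.0, y = 1.4627 + 0.0*(1.4627 - 1.4627) = 1.4627
  grad(y) = 10.7762, v = y - alpha*grad = 0.4487
  prox(v) = soft_thresh(0.4487, 0.064) = 0.3847
Iteration 2: beta = 0.3333, y = 0.3847 + 0.3333*(0.3847 - 1.4627) = 0.0253
  grad(y) = 2.152, v = y - alpha*grad = -0.1772
  prox(v) = soft_thresh(-0.1772, 0.064) = -0.1132
f(x_2) = 3*(-0.1132)^2 + 2*(-0.1132) + 0.68*|-0.1132| = -0.111


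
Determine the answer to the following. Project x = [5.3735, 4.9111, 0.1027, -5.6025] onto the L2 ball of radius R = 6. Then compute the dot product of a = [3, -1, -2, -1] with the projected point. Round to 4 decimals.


Step 1: Compute ||x|| (intermediates to 6 decimals).
||x|| = sqrt(5.3735^2 + 4.9111^2 + 0.1027^2 + (-5.6025)^2) = 9.18651
Step 2: Project.
Since ||x|| > R, scale = R/||x|| = 6/9.18651 = 0.653132, proj(x) = scale * x
proj(x) = [3.509605, 3.207597, 0.067077, -3.659172]
Step 3: Dot product.
a^T * proj(x) = 3*3.509605 - 1*3.207597 - 2*0.067077 - 1*(-3.659172) = 10.8462


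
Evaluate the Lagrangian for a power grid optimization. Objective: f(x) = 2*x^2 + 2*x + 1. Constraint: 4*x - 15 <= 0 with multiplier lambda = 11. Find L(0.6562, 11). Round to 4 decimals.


Step 1: Evaluate f(x).
f(0.6562) = 2*0.6562^2 + 2*0.6562 + 1 = 3.1736
Step 2: Evaluate g(x).
g(0.6562) = 4*0.6562 - 15 = -12.3752
Step 3: Compute Lagrangian.
L = 3.1736 + 11*-12.3752 = -132.9536


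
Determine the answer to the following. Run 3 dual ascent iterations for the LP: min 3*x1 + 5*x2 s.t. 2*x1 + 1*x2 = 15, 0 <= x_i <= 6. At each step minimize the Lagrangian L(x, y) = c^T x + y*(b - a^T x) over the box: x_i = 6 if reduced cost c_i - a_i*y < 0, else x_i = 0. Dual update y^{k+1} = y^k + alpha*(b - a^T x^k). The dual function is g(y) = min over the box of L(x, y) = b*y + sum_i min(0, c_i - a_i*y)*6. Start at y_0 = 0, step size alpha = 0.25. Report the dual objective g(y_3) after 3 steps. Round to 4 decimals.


Dual ascent for LP: min 3*x1 + 5*x2, 2*x1 + 1*x2 = 15, 0 <= x_i <= 6
Step 1: y^k = 0.0, reduced costs: (3.0, 5.0)
  x^k = (0.0, 0.0), subgradient = b - a^T x = 15.0
  y^{k+1} = 0.0 + 0.25*15.0 = 3.75
Step 2: y^k = 3.75, reduced costs: (-4.5, 1.25)
  x^k = (6.0, 0.0), subgradient = b - a^T x = 3.0
  y^{k+1} = 3.75 + 0.25*3.0 = 4.5
Step 3: y^k = 4.5, reduced costs: (-6.0, 0.5)
  x^k = (6.0, 0.0), subgradient = b - a^T x = 3.0
  y^{k+1} = 4.5 + 0.25*3.0 = 5.25
Dual objective at y_3 = 5.25: reduced costs (-7.5, -0.25), box minimizer x = (6.0, 6.0)
g(y_3) = b*y + (c1 - a1*y)*x1 + (c2 - a2*y)*x2 = 15*5.25 + (-7.5)*6.0 + (-0.25)*6.0 = 78.75 - 45.0 - 1.5 = 32.25


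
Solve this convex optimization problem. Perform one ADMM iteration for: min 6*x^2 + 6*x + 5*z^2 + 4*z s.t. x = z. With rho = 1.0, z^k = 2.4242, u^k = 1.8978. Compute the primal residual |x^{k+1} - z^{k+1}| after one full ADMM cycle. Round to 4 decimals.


ADMM iteration with rho = 1.0, z^k = 2.4242, u^k = 1.8978
Step 1: x-update.
Minimize 6*x^2 + 6*x + (1.0/2)*(x - 2.4242 + 1.8978)^2
FOC: (2*6 + 1.0)*x = -6 + 1.0*(2.4242 - 1.8978)
x^{k+1} = -0.421
Step 2: z-update.
Minimize 5*z^2 + 4*z + (1.0/2)*(-0.421 - z + 1.8978)^2
FOC: (2*5 + 1.0)*z = -4 + 1.0*(-0.421 + 1.8978)
z^{k+1} = -0.2294
Step 3: u-update.
u^{k+1} = 1.8978 - 0.421 + 0.2294 = 1.7061
Step 4: Primal residual = |-0.421 + 0.2294| = 0.1917


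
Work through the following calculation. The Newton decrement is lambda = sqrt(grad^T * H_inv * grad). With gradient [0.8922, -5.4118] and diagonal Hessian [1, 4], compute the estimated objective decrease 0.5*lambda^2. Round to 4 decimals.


Step 1: H is diagonal, so H^(-1) * g = [0.8922, -1.353].
Step 2: g^T H^(-1) g = sum_i g_i^2 / H_ii
  = (0.8922)^2/1 + (-5.4118)^2/4
  = 0.796 + 7.3219 = 8.1179
Step 3: Objective decrease = 0.5 * g^T H^(-1) g = 4.059


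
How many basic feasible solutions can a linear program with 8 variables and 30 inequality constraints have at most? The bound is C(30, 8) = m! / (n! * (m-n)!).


Each vertex corresponds to some choice of n active constraints out of m, so the number of vertices is at most C(m, n) = m! / (n!(m-n)!).
m = 30, n = 8
Numerator: 30 * 29 * 28 * 27 * 26 * 25 * 24 * 23
Denominator: 8! = 40320
C(30, 8) = 5852925


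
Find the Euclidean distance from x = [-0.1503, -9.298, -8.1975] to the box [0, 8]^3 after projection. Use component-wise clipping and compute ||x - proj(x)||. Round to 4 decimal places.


Project each component onto [0, 8].
clip(-0.1503) = 0.0, clip(-9.298) = 0.0, clip(-8.1975) = 0.0
Projection = [0.0, 0.0, 0.0]
Squared diffs: [0.0226, 86.4528, 67.199]
Distance = sqrt(153.6744) = 12.3965


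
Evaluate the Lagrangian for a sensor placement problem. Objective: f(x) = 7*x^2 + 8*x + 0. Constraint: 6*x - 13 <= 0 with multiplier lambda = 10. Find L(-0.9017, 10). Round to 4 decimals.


Step 1: Evaluate f(x).
f(-0.9017) = 7*(-0.9017)^2 + 8*(-0.9017) + 0 = -1.5222
Step 2: Evaluate g(x).
g(-0.9017) = 6*-0.9017 - 13 = -18.4102
Step 3: Compute Lagrangian.
L = -1.5222 + 10*-18.4102 = -185.6242


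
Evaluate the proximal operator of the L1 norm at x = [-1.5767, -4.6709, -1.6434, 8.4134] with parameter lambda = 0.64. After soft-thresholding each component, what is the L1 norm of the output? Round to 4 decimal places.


Soft-thresholding with lambda = 0.64:
prox(-1.5767) = sign(-1.5767)*max(|-1.5767| - 0.64, 0) = -0.9367
prox(-4.6709) = sign(-4.6709)*max(|-4.6709| - 0.64, 0) = -4.0309
prox(-1.6434) = sign(-1.6434)*max(|-1.6434| - 0.64, 0) = -1.0034
prox(8.4134) = sign(8.4134)*max(|8.4134| - 0.64, 0) = 7.7734
prox(x) = [-0.9367, -4.0309, -1.0034, 7.7734]
||prox(x)||_1 = 0.9367 + 4.0309 + 1.0034 + 7.7734 = 13.7444


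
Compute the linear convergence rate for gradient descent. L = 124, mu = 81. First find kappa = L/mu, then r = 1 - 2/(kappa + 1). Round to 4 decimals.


Step 1: Compute the condition number.
kappa = L/mu = 124/81 = 1.5309
Step 2: Compute the convergence rate.
r = 1 - 2/(kappa + 1) = 1 - 2*mu/(L + mu) = (L - mu)/(L + mu) = 43/205 = 0.2098


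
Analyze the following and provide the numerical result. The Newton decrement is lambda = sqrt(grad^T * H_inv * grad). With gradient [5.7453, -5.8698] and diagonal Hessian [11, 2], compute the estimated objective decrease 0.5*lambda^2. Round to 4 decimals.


Step 1: H is diagonal, so H^(-1) * g = [0.5223, -2.9349].
Step 2: g^T H^(-1) g = sum_i g_i^2 / H_ii
  = (5.7453)^2/11 + (-5.8698)^2/2
  = 3.0008 + 17.2273 = 20.228
Step 3: Objective decrease = 0.5 * g^T H^(-1) g = 10.114


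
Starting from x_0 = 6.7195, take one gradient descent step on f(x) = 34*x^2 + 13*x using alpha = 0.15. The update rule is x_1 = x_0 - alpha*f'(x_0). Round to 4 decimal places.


We compute the gradient at x_0 and apply the update.
f'(x) = 68*x + 13
f'(6.7195) = 68*6.7195 + 13 = 469.926
x_1 = 6.7195 - 0.15*469.926 = -63.7694


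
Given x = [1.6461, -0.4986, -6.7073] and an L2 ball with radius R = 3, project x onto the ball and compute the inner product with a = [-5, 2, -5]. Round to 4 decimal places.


Step 1: Compute ||x|| (intermediates to 6 decimals).
||x|| = sqrt(1.6461^2 + (-0.4986)^2 + (-6.7073)^2) = 6.924314
Step 2: Project.
Since ||x|| > R, scale = R/||x|| = 3/6.924314 = 0.433256, proj(x) = scale * x
proj(x) = [0.713183, -0.216021, -2.905978]
Step 3: Dot product.
a^T * proj(x) = -5*0.713183 + 2*(-0.216021) - 5*(-2.905978) = 10.5319


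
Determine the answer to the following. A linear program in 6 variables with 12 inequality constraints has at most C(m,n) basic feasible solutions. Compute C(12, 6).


Each vertex corresponds to some choice of n active constraints out of m, so the number of vertices is at most C(m, n) = m! / (n!(m-n)!).
m = 12, n = 6
Numerator: 12 * 11 * 10 * 9 * 8 * 7
Denominator: 6! = 720
C(12, 6) = 924


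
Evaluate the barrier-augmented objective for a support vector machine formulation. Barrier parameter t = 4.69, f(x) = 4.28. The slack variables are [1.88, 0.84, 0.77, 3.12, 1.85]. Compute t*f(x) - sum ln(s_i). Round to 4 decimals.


Step 1: Compute log-barrier.
ln values: [0.6313, -0.1744, -0.2614, 1.1378, 0.6152]
phi = -(0.6313 - 0.1744 - 0.2614 + 1.1378 + 0.6152) = -1.9486
Step 2: Compute augmented objective.
t*f(x) = 4.69*4.28 = 20.0732
Total = 20.0732 - 1.9486 = 18.1246


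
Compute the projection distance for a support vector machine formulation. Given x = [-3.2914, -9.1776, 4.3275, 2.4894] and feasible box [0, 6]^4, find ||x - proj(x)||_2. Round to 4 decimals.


Project each component onto [0, 6].
clip(-3.2914) = 0.0, clip(-9.1776) = 0.0, clip(4.3275) = 4.3275, clip(2.4894) = 2.4894
Projection = [0.0, 0.0, 4.3275, 2.4894]
Squared diffs: [10.8333, 84.2283, 0.0, 0.0]
Distance = sqrt(95.0616) = 9.75


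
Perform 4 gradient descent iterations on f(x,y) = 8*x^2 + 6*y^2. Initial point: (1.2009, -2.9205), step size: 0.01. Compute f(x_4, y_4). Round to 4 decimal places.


Gradient descent on f(x,y) = 8*x^2 + 6*y^2.
Starting point: (1.2009, -2.9205), alpha = 0.01
Step 1: grad_x = 2*8*1.2009 = 19.2144, grad_y = 2*6*-2.9205 = -35.046
  x_1 = 1.2009 - 0.01*19.2144 = 1.0088
  y_1 = -2.9205 - 0.01*-35.046 = -2.57
Step 2: grad_x = 2*8*1.0088 = 16.1401, grad_y = 2*6*-2.57 = -30.8405
  x_2 = 1.0088 - 0.01*16.1401 = 0.8474
  y_2 = -2.57 - 0.01*-30.8405 = -2.2616
Step 3: grad_x = 2*8*0.8474 = 13.5577, grad_y = 2*6*-2.2616 = -27.1396
  x_3 = 0.8474 - 0.01*13.5577 = 0.7118
  y_3 = -2.2616 - 0.01*-27.1396 = -1.9902
Step 4: grad_x = 2*8*0.7118 = 11.3885, grad_y = 2*6*-1.9902 = -23.8829
  x_4 = 0.7118 - 0.01*11.3885 = 0.5979
  y_4 = -1.9902 - 0.01*-23.8829 = -1.7514
f(0.5979, -1.7514) = 8*0.5979^2 + 6*(-1.7514)^2 = 21.2644


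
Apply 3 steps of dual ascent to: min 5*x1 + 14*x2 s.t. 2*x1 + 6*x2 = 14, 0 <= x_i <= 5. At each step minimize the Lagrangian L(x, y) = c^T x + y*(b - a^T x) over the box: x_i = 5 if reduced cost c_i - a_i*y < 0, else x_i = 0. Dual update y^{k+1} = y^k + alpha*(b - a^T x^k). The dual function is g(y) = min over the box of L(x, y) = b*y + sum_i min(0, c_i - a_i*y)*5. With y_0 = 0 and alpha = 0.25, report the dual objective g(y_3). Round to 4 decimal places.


Dual ascent for LP: min 5*x1 + 14*x2, 2*x1 + 6*x2 = 14, 0 <= x_i <= 5
Step 1: y^k = 0.0, reduced costs: (5.0, 14.0)
  x^k = (0.0, 0.0), subgradient = b - a^T x = 14.0
  y^{k+1} = 0.0 + 0.25*14.0 = 3.5
Step 2: y^k = 3.5, reduced costs: (-2.0, -7.0)
  x^k = (5.0, 5.0), subgradient = b - a^T x = -26.0
  y^{k+1} = 3.5 + 0.25*-26.0 = -3.0
Step 3: y^k = -3.0, reduced costs: (11.0, 32.0)
  x^k = (0.0, 0.0), subgradient = b - a^T x = 14.0
  y^{k+1} = -3.0 + 0.25*14.0 = 0.5
Dual objective at y_3 = 0.5: reduced costs (4.0, 11.0), box minimizer x = (0.0, 0.0)
g(y_3) = b*y + (c1 - a1*y)*x1 + (c2 - a2*y)*x2 = 14*0.5 + 4.0*0.0 + 11.0*0.0 = 7.0 + 0.0 + 0.0 = 7.0


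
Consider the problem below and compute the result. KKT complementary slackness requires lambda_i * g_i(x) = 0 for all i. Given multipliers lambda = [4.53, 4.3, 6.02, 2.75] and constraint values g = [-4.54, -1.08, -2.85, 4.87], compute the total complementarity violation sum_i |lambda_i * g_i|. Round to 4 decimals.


KKT complementary slackness check:
lambda_1 * g_1 = 4.53 * -4.54 = -20.5662
lambda_2 * g_2 = 4.3 * -1.08 = -4.644
lambda_3 * g_3 = 6.02 * -2.85 = -17.157
lambda_4 * g_4 = 2.75 * 4.87 = 13.3925
Total violation = 20.5662 + 4.644 + 17.157 + 13.3925 = 55.7597


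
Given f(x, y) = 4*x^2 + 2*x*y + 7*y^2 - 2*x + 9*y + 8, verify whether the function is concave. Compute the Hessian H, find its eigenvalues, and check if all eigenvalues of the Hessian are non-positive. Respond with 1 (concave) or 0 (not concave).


The Hessian of f(x,y) = 4*x^2 + 2*x*y + 7*y^2 - 2*x + 9*y + 8 is:
H = [[8, 2], [2, 14]]
Trace = 8 + 14 = 22
Determinant = 8*14 - (2)^2 = 108
Discriminant = (22)^2 - 4*108 = 52.0
Eigenvalues: lambda_1 = 7.3944, lambda_2 = 14.6056
The function is not concave.

0


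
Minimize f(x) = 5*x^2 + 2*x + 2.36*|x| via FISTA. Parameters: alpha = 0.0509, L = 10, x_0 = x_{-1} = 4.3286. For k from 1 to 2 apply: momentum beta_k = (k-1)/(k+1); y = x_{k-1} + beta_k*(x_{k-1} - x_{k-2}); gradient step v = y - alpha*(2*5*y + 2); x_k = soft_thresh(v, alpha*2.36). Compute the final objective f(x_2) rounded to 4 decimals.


FISTA on f(x) = 5*x^2 + 2*x + 2.36*|x|
L = 10, alpha = 0.0509
Iteration 1: beta = 0.0, y = 4.3286 + 0.0*(4.3286 - 4.3286) = 4.3286
  grad(y) = 45.286, v = y - alpha*grad = 2.0235
  prox(v) = soft_thresh(2.0235, 0.1201) = 1.9034
Iteration 2: beta = 0.3333, y = 1.9034 + 0.3333*(1.9034 - 4.3286) = 1.095
  grad(y) = 12.9502, v = y - alpha*grad = 0.4359
  prox(v) = soft_thresh(0.4359, 0.1201) = 0.3157
f(x_2) = 5*0.3157^2 + 2*0.3157 + 2.36*|0.3157| = 1.875


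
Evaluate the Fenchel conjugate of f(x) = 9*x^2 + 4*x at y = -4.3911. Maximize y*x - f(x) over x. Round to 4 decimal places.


f*(y) = sup_x {y*x - a*x^2 - b*x} = sup_x {(y-b)*x - a*x^2}
FOC: (y - b) - 2a*x = 0 => x* = (y - b)/(2a)
x* = (-4.3911 - 4)/(2*9) = -0.4662
f*(-4.3911) = (y-b)^2/(4a) = (-4.3911 - 4)^2/(4*9)
= 70.4106/36 = 1.9558


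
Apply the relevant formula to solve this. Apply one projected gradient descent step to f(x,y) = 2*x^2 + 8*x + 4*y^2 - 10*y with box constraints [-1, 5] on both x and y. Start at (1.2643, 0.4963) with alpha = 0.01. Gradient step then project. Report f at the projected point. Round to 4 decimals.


Step 1: Compute gradient at (1.2643, 0.4963).
grad_x = 2*2*1.2643 + 8 = 13.0572
grad_y = 2*4*0.4963 - 10 = -6.0296
Step 2: Gradient step.
x_raw = 1.2643 - 0.01*13.0572 = 1.1337
y_raw = 0.4963 - 0.01*-6.0296 = 0.5566
Step 3: Project onto [-1, 5].
x_proj = clip(1.1337) = 1.1337
y_proj = clip(0.5566) = 0.5566
Step 4: Evaluate f.
f(1.1337, 0.5566) = 7.3137


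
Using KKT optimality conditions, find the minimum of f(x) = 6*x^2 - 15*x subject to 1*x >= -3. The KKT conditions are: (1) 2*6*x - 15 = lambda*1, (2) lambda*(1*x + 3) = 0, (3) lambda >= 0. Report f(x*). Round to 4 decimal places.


Step 1: Try lambda = 0 (constraint inactive).
Stationarity: 2*6*x - 15 = 0
x* = 15/(2*6) = 1.25
Check constraint: 1*1.25 = 1.25 >= -3 -- satisfied.
Step 2: Compute optimal value.
f(x*) = 6*1.25^2 - 15*1.25 = -9.375


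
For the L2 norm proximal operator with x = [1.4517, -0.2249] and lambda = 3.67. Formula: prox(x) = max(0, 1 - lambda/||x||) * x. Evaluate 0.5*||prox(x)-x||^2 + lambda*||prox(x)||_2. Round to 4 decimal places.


Step 1: Compute ||x||.
||x|| = 1.469
Step 2: Compute scaling factor.
scale = max(0, 1 - 3.67/1.469) = 0.0
Step 3: prox(x) = [0.0, -0.0]
||prox(x)|| = 0.0
Step 4: Proximal objective.
0.5*||prox-x||^2 = 1.079
lambda*||prox|| = 0.0
Total = 1.079


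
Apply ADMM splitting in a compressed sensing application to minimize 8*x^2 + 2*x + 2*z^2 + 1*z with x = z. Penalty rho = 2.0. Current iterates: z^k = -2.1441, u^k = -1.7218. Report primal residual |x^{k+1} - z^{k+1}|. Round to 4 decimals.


ADMM iteration with rho = 2.0, z^k = -2.1441, u^k = -1.7218
Step 1: x-update.
Minimize 8*x^2 + 2*x + (2.0/2)*(x + 2.1441 - 1.7218)^2
FOC: (2*8 + 2.0)*x = -2 + 2.0*(-2.1441 + 1.7218)
x^{k+1} = -0.158
Step 2: z-update.
Minimize 2*z^2 + 1*z + (2.0/2)*(-0.158 - z - 1.7218)^2
FOC: (2*2 + 2.0)*z = -1 + 2.0*(-0.158 - 1.7218)
z^{k+1} = -0.7933
Step 3: u-update.
u^{k+1} = -1.7218 - 0.158 + 0.7933 = -1.0866
Step 4: Primal residual = |-0.158 + 0.7933| = 0.6352


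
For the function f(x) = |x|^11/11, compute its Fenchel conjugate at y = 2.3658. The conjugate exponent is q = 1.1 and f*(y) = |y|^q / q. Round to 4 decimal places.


The conjugate exponent q satisfies 1/p + 1/q = 1.
p = 11, so q = 11/(11 - 1) = 1.1
|y|^q = 2.3658^1.1 = 2.5786
f*(2.3658) = 2.5786 / 1.1 = 2.3441


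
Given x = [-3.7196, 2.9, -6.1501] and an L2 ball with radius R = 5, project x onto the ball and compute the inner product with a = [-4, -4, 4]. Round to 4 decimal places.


Step 1: Compute ||x|| (intermediates to 6 decimals).
||x|| = sqrt((-3.7196)^2 + 2.9^2 + (-6.1501)^2) = 7.750429
Step 2: Project.
Since ||x|| > R, scale = R/||x|| = 5/7.750429 = 0.645126, proj(x) = scale * x
proj(x) = [-2.399611, 1.870865, -3.967589]
Step 3: Dot product.
a^T * proj(x) = -4*(-2.399611) - 4*1.870865 + 4*(-3.967589) = -13.7554


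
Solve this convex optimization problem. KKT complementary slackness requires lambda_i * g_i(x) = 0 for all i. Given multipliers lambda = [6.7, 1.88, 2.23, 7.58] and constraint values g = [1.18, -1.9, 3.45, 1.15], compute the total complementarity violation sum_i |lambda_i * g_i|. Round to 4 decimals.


KKT complementary slackness check:
lambda_1 * g_1 = 6.7 * 1.18 = 7.906
lambda_2 * g_2 = 1.88 * -1.9 = -3.572
lambda_3 * g_3 = 2.23 * 3.45 = 7.6935
lambda_4 * g_4 = 7.58 * 1.15 = 8.717
Total violation = 7.906 + 3.572 + 7.6935 + 8.717 = 27.8885


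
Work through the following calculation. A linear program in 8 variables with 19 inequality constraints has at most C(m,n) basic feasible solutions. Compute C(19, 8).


Each vertex corresponds to some choice of n active constraints out of m, so the number of vertices is at most C(m, n) = m! / (n!(m-n)!).
m = 19, n = 8
Numerator: 19 * 18 * 17 * 16 * 15 * 14 * 13 * 12
Denominator: 8! = 40320
C(19, 8) = 75582


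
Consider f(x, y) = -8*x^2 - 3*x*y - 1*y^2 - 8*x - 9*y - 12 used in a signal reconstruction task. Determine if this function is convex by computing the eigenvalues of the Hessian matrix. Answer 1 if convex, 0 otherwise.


The Hessian of f(x,y) = -8*x^2 - 3*x*y - 1*y^2 - 8*x - 9*y - 12 is:
H = [[-16, -3], [-3, -2]]
Trace = -16 - 2 = -18
Determinant = -16*-2 - (-3)^2 = 23
Discriminant = (-18)^2 - 4*23 = 232.0
Eigenvalues: lambda_1 = -16.6158, lambda_2 = -1.3842
The function is not convex.

0


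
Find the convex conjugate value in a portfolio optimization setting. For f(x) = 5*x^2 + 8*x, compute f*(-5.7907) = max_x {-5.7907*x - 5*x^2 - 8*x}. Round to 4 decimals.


f*(y) = sup_x {y*x - a*x^2 - b*x} = sup_x {(y-b)*x - a*x^2}
FOC: (y - b) - 2a*x = 0 => x* = (y - b)/(2a)
x* = (-5.7907 - 8)/(2*5) = -1.3791
f*(-5.7907) = (y-b)^2/(4a) = (-5.7907 - 8)^2/(4*5)
= 190.1834/20 = 9.5092


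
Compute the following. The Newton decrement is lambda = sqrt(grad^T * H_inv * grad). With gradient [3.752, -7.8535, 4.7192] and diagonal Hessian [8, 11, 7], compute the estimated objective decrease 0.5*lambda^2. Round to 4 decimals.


Step 1: H is diagonal, so H^(-1) * g = [0.469, -0.714, 0.6742].
Step 2: g^T H^(-1) g = sum_i g_i^2 / H_ii
  = (3.752)^2/8 + (-7.8535)^2/11 + (4.7192)^2/7
  = 1.7597 + 5.607 + 3.1815 = 10.5483
Step 3: Objective decrease = 0.5 * g^T H^(-1) g = 5.2741


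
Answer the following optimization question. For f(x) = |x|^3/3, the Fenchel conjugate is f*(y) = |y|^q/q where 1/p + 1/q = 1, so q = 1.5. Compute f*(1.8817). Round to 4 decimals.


The conjugate exponent q satisfies 1/p + 1/q = 1.
p = 3, so q = 3/(3 - 1) = 1.5
|y|^q = 1.8817^1.5 = 2.5812
f*(1.8817) = 2.5812 / 1.5 = 1.7208


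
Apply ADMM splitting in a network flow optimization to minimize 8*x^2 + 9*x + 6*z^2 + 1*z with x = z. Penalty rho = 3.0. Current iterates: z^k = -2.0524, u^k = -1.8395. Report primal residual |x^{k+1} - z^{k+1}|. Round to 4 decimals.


ADMM iteration with rho = 3.0, z^k = -2.0524, u^k = -1.8395
Step 1: x-update.
Minimize 8*x^2 + 9*x + (3.0/2)*(x + 2.0524 - 1.8395)^2
FOC: (2*8 + 3.0)*x = -9 + 3.0*(-2.0524 + 1.8395)
x^{k+1} = -0.5073
Step 2: z-update.
Minimize 6*z^2 + 1*z + (3.0/2)*(-0.5073 - z - 1.8395)^2
FOC: (2*6 + 3.0)*z = -1 + 3.0*(-0.5073 - 1.8395)
z^{k+1} = -0.536
Step 3: u-update.
u^{k+1} = -1.8395 - 0.5073 + 0.536 = -1.8108
Step 4: Primal residual = |-0.5073 + 0.536| = 0.0287


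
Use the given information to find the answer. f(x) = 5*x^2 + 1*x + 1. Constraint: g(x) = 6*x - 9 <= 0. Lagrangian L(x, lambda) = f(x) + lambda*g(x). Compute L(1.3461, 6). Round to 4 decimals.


Step 1: Evaluate f(x).
f(1.3461) = 5*1.3461^2 + 1*1.3461 + 1 = 11.406
Step 2: Evaluate g(x).
g(1.3461) = 6*1.3461 - 9 = -0.9234
Step 3: Compute Lagrangian.
L = 11.406 + 6*-0.9234 = 5.8656


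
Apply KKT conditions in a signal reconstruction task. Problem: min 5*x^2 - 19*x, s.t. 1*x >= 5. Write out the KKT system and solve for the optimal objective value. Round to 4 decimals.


Step 1: Try lambda = 0 (constraint inactive).
x_unc = 19/(2*5) = 1.9
Check: 1*1.9 = 1.9 < 5 -- violated!
Step 2: Constraint must be active: 1*x = 5
x* = 5/1 = 5.0
lambda = (2*5*5.0 - 19)/1 = 31.0
Step 3: Compute optimal value.
f(x*) = 5*5.0^2 - 19*5.0 = 30.0


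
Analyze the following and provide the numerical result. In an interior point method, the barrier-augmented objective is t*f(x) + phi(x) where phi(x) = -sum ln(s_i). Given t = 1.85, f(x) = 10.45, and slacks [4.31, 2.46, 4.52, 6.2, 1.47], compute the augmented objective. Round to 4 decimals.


Step 1: Compute log-barrier.
ln values: [1.4609, 0.9002, 1.5085, 1.8245, 0.3853]
phi = -(1.4609 + 0.9002 + 1.5085 + 1.8245 + 0.3853) = -6.0794
Step 2: Compute augmented objective.
t*f(x) = 1.85*10.45 = 19.3325
Total = 19.3325 - 6.0794 = 13.2531


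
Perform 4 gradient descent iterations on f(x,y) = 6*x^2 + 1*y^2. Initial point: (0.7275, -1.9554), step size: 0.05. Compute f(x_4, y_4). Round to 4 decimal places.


Gradient descent on f(x,y) = 6*x^2 + 1*y^2.
Starting point: (0.7275, -1.9554), alpha = 0.05
Step 1: grad_x = 2*6*0.7275 = 8.73, grad_y = 2*1*-1.9554 = -3.9108
  x_1 = 0.7275 - 0.05*8.73 = 0.291
  y_1 = -1.9554 - 0.05*-3.9108 = -1.7599
Step 2: grad_x = 2*6*0.291 = 3.492, grad_y = 2*1*-1.7599 = -3.5197
  x_2 = 0.291 - 0.05*3.492 = 0.1164
  y_2 = -1.7599 - 0.05*-3.5197 = -1.5839
Step 3: grad_x = 2*6*0.1164 = 1.3968, grad_y = 2*1*-1.5839 = -3.1677
  x_3 = 0.1164 - 0.05*1.3968 = 0.0466
  y_3 = -1.5839 - 0.05*-3.1677 = -1.4255
Step 4: grad_x = 2*6*0.0466 = 0.5587, grad_y = 2*1*-1.4255 = -2.851
  x_4 = 0.0466 - 0.05*0.5587 = 0.0186
  y_4 = -1.4255 - 0.05*-2.851 = -1.2829
f(0.0186, -1.2829) = 6*0.0186^2 + 1*(-1.2829)^2 = 1.648


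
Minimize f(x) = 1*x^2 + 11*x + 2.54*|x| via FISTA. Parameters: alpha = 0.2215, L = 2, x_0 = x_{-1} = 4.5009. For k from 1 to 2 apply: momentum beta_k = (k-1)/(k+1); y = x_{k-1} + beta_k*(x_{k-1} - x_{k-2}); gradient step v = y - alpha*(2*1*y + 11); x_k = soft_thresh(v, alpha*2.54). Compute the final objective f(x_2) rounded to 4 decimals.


FISTA on f(x) = 1*x^2 + 11*x + 2.54*|x|
L = 2, alpha = 0.2215
Iteration 1: beta = 0.0, y = 4.5009 + 0.0*(4.5009 - 4.5009) = 4.5009
  grad(y) = 20.0018, v = y - alpha*grad = 0.0705
  prox(v) = soft_thresh(0.0705, 0.5626) = 0.0
Iteration 2: beta = 0.3333, y = 0.0 + 0.3333*(0.0 - 4.5009) = -1.5003
  grad(y) = 7.9994, v = y - alpha*grad = -3.2722
  prox(v) = soft_thresh(-3.2722, 0.5626) = -2.7096
f(x_2) = 1*(-2.7096)^2 + 11*(-2.7096) + 2.54*|-2.7096| = -15.5812


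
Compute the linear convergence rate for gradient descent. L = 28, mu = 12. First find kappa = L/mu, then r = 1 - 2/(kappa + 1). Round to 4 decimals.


Step 1: Compute the condition number.
kappa = L/mu = 28/12 = 2.3333
Step 2: Compute the convergence rate.
r = 1 - 2/(kappa + 1) = 1 - 2*mu/(L + mu) = (L - mu)/(L + mu) = 16/40 = 0.4


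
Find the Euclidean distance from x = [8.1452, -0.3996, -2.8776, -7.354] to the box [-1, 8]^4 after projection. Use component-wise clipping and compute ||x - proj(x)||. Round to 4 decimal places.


Project each component onto [-1, 8].
clip(8.1452) = 8.0, clip(-0.3996) = -0.3996, clip(-2.8776) = -1.0, clip(-7.354) = -1.0
Projection = [8.0, -0.3996, -1.0, -1.0]
Squared diffs: [0.0211, 0.0, 3.5254, 40.3733]
Distance = sqrt(43.9198) = 6.6272


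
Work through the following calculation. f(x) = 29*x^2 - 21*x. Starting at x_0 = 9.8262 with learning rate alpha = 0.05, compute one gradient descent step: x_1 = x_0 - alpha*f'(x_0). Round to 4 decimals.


We compute the gradient at x_0 and apply the update.
f'(x) = 58*x - 21
f'(9.8262) = 58*9.8262 - 21 = 548.9196
x_1 = 9.8262 - 0.05*548.9196 = -17.6198


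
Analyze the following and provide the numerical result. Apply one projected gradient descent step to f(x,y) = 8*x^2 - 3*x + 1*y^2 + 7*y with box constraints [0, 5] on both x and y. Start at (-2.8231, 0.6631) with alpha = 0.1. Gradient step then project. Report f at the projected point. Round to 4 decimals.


Step 1: Compute gradient at (-2.8231, 0.6631).
grad_x = 2*8*-2.8231 - 3 = -48.1696
grad_y = 2*1*0.6631 + 7 = 8.3262
Step 2: Gradient step.
x_raw = -2.8231 - 0.1*-48.1696 = 1.9939
y_raw = 0.6631 - 0.1*8.3262 = -0.1695
Step 3: Project onto [0, 5].
x_proj = clip(1.9939) = 1.9939
y_proj = clip(-0.1695) = 0.0
Step 4: Evaluate f.
f(1.9939, 0.0) = 25.8222


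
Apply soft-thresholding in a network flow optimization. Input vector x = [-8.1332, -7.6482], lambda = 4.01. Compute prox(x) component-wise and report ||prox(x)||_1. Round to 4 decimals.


Soft-thresholding with lambda = 4.01:
prox(-8.1332) = sign(-8.1332)*max(|-8.1332| - 4.01, 0) = -4.1232
prox(-7.6482) = sign(-7.6482)*max(|-7.6482| - 4.01, 0) = -3.6382
prox(x) = [-4.1232, -3.6382]
||prox(x)||_1 = 4.1232 + 3.6382 = 7.7614


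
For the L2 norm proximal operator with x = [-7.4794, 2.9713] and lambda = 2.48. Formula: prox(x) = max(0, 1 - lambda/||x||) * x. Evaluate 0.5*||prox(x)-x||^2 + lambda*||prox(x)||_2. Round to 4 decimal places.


Step 1: Compute ||x||.
||x|| = 8.048
Step 2: Compute scaling factor.
scale = max(0, 1 - 2.48/8.048) = 0.6918
Step 3: prox(x) = [-5.1746, 2.0557]
||prox(x)|| = 5.568
Step 4: Proximal objective.
0.5*||prox-x||^2 = 3.0752
lambda*||prox|| = 13.8086
Total = 16.8838


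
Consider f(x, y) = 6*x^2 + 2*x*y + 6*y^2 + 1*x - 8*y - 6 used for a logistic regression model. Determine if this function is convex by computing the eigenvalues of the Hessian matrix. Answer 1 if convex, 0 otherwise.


The Hessian of f(x,y) = 6*x^2 + 2*x*y + 6*y^2 + 1*x - 8*y - 6 is:
H = [[12, 2], [2, 12]]
Trace = 12 + 12 = 24
Determinant = 12*12 - (2)^2 = 140
Discriminant = (24)^2 - 4*140 = 16.0
Eigenvalues: lambda_1 = 10.0, lambda_2 = 14.0
The function is convex.

1


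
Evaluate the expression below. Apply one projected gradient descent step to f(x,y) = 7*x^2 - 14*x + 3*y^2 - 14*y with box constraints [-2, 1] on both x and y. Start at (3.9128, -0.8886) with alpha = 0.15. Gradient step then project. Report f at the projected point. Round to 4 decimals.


Step 1: Compute gradient at (3.9128, -0.8886).
grad_x = 2*7*3.9128 - 14 = 40.7792
grad_y = 2*3*-0.8886 - 14 = -19.3316
Step 2: Gradient step.
x_raw = 3.9128 - 0.15*40.7792 = -2.2041
y_raw = -0.8886 - 0.15*-19.3316 = 2.0111
Step 3: Project onto [-2, 1].
x_proj = clip(-2.2041) = -2.0
y_proj = clip(2.0111) = 1.0
Step 4: Evaluate f.
f(-2.0, 1.0) = 45.0


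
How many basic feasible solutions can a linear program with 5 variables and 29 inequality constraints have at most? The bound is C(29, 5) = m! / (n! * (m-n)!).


Each vertex corresponds to some choice of n active constraints out of m, so the number of vertices is at most C(m, n) = m! / (n!(m-n)!).
m = 29, n = 5
Numerator: 29 * 28 * 27 * 26 * 25
Denominator: 5! = 120
C(29, 5) = 118755


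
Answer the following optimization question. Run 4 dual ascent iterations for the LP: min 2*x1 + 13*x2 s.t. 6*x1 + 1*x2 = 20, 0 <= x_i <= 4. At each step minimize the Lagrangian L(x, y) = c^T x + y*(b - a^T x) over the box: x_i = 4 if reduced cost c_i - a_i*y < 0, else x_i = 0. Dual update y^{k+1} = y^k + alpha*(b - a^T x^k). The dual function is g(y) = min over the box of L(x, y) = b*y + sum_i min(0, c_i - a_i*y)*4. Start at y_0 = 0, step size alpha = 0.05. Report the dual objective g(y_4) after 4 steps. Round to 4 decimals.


Dual ascent for LP: min 2*x1 + 13*x2, 6*x1 + 1*x2 = 20, 0 <= x_i <= 4
Step 1: y^k = 0.0, reduced costs: (2.0, 13.0)
  x^k = (0.0, 0.0), subgradient = b - a^T x = 20.0
  y^{k+1} = 0.0 + 0.05*20.0 = 1.0
Step 2: y^k = 1.0, reduced costs: (-4.0, 12.0)
  x^k = (4.0, 0.0), subgradient = b - a^T x = -4.0
  y^{k+1} = 1.0 + 0.05*-4.0 = 0.8
Step 3: y^k = 0.8, reduced costs: (-2.8, 12.2)
  x^k = (4.0, 0.0), subgradient = b - a^T x = -4.0
  y^{k+1} = 0.8 + 0.05*-4.0 = 0.6
Step 4: y^k = 0.6, reduced costs: (-1.6, 12.4)
  x^k = (4.0, 0.0), subgradient = b - a^T x = -4.0
  y^{k+1} = 0.6 + 0.05*-4.0 = 0.4
Dual objective at y_4 = 0.4: reduced costs (-0.4, 12.6), box minimizer x = (4.0, 0.0)
g(y_4) = b*y + (c1 - a1*y)*x1 + (c2 - a2*y)*x2 = 20*0.4 + (-0.4)*4.0 + 12.6*0.0 = 8.0 - 1.6 + 0.0 = 6.4
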